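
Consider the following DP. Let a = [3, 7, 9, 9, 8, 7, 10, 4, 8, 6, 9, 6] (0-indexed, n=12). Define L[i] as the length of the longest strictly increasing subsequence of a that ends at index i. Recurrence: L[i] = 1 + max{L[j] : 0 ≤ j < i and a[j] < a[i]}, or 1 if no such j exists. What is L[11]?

   i    0    1    2    3    4    5    6    7    8    9   10   11
a[i]    3    7    9    9    8    7   10    4    8    6    9    6
L[i]    1    2    3    3    3    2    4    2    3    3    4    3

3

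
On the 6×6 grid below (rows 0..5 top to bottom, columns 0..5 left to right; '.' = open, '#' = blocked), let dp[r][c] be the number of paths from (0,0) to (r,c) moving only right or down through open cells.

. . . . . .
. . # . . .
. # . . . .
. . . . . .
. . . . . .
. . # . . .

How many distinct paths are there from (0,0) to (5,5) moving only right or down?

36

r\c   0   1   2   3   4   5
  0   1   1   1   1   1   1
  1   1   2   0   1   2   3
  2   1   0   0   1   3   6
  3   1   1   1   2   5  11
  4   1   2   3   5  10  21
  5   1   3   0   5  15  36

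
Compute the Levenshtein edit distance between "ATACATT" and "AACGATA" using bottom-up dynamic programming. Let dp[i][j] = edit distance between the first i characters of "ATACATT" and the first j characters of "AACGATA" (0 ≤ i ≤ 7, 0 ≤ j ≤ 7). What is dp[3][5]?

   ''  A  A  C  G  A  T  A
''  0  1  2  3  4  5  6  7
 A  1  0  1  2  3  4  5  6
 T  2  1  1  2  3  4  4  5
 A  3  2  1  2  3  3  4  4
 C  4  3  2  1  2  3  4  5
 A  5  4  3  2  2  2  3  4
 T  6  5  4  3  3  3  2  3
 T  7  6  5  4  4  4  3  3

3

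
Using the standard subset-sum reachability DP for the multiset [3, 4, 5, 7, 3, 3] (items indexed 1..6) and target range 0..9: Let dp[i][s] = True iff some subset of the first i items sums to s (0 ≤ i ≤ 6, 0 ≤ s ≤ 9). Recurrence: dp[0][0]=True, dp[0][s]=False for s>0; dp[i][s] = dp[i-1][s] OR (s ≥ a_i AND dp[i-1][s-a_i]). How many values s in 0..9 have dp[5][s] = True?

8

i\s   0   1   2   3   4   5   6   7   8   9
  0   T   F   F   F   F   F   F   F   F   F
  1   T   F   F   T   F   F   F   F   F   F
  2   T   F   F   T   T   F   F   T   F   F
  3   T   F   F   T   T   T   F   T   T   T
  4   T   F   F   T   T   T   F   T   T   T
  5   T   F   F   T   T   T   T   T   T   T
  6   T   F   F   T   T   T   T   T   T   T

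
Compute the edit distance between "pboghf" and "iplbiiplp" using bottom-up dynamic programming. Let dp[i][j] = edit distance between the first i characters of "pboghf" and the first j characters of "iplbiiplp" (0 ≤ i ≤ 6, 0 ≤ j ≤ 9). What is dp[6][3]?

6

   ''  i  p  l  b  i  i  p  l  p
''  0  1  2  3  4  5  6  7  8  9
 p  1  1  1  2  3  4  5  6  7  8
 b  2  2  2  2  2  3  4  5  6  7
 o  3  3  3  3  3  3  4  5  6  7
 g  4  4  4  4  4  4  4  5  6  7
 h  5  5  5  5  5  5  5  5  6  7
 f  6  6  6  6  6  6  6  6  6  7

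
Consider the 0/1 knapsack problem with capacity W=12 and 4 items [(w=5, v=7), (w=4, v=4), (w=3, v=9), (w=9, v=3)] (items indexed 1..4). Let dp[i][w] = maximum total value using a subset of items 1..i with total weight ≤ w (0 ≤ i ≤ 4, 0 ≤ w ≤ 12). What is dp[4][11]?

i\w   0   1   2   3   4   5   6   7   8   9  10  11  12
  0   0   0   0   0   0   0   0   0   0   0   0   0   0
  1   0   0   0   0   0   7   7   7   7   7   7   7   7
  2   0   0   0   0   4   7   7   7   7  11  11  11  11
  3   0   0   0   9   9   9   9  13  16  16  16  16  20
  4   0   0   0   9   9   9   9  13  16  16  16  16  20

16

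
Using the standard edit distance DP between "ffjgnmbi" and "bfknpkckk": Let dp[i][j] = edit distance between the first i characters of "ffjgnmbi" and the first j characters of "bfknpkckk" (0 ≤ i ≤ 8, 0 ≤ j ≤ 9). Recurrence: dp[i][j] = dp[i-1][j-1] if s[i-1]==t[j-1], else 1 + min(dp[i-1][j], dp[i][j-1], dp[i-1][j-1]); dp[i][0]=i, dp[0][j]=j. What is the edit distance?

   ''  b  f  k  n  p  k  c  k  k
''  0  1  2  3  4  5  6  7  8  9
 f  1  1  1  2  3  4  5  6  7  8
 f  2  2  1  2  3  4  5  6  7  8
 j  3  3  2  2  3  4  5  6  7  8
 g  4  4  3  3  3  4  5  6  7  8
 n  5  5  4  4  3  4  5  6  7  8
 m  6  6  5  5  4  4  5  6  7  8
 b  7  6  6  6  5  5  5  6  7  8
 i  8  7  7  7  6  6  6  6  7  8

8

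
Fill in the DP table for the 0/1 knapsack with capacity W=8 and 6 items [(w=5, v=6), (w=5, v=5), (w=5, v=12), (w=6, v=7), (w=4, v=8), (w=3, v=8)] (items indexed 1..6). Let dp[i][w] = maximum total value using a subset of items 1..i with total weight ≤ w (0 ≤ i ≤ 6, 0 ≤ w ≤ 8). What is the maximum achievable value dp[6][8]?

20

i\w   0   1   2   3   4   5   6   7   8
  0   0   0   0   0   0   0   0   0   0
  1   0   0   0   0   0   6   6   6   6
  2   0   0   0   0   0   6   6   6   6
  3   0   0   0   0   0  12  12  12  12
  4   0   0   0   0   0  12  12  12  12
  5   0   0   0   0   8  12  12  12  12
  6   0   0   0   8   8  12  12  16  20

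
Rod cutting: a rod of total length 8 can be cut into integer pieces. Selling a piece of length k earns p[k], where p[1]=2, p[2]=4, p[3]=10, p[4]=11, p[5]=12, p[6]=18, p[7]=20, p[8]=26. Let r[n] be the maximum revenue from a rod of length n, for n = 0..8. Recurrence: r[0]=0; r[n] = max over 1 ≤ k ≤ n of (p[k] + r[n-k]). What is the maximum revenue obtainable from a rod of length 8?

26

   n    0    1    2    3    4    5    6    7    8
r[n]    0    2    4   10   12   14   20   22   26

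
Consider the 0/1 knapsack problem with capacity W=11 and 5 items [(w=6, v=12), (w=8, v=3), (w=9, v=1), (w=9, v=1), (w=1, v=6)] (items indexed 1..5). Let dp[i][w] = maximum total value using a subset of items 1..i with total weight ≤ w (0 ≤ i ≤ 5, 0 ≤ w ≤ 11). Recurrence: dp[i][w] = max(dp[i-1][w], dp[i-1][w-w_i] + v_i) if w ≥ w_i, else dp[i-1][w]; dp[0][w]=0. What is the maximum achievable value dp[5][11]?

18

i\w   0   1   2   3   4   5   6   7   8   9  10  11
  0   0   0   0   0   0   0   0   0   0   0   0   0
  1   0   0   0   0   0   0  12  12  12  12  12  12
  2   0   0   0   0   0   0  12  12  12  12  12  12
  3   0   0   0   0   0   0  12  12  12  12  12  12
  4   0   0   0   0   0   0  12  12  12  12  12  12
  5   0   6   6   6   6   6  12  18  18  18  18  18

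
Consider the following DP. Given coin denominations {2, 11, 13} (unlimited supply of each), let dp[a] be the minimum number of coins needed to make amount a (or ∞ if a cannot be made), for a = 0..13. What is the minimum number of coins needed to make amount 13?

 a  0  1  2  3  4  5  6  7  8  9 10 11 12 13
dp  0  -  1  -  2  -  3  -  4  -  5  1  6  1
(- denotes ∞ / unreachable)

1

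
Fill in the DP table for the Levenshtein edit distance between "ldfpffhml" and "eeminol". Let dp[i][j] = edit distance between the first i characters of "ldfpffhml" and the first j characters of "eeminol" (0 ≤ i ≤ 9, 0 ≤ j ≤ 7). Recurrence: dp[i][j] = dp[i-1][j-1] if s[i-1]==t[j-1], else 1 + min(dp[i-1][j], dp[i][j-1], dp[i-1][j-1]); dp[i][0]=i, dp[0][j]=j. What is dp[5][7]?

7

   ''  e  e  m  i  n  o  l
''  0  1  2  3  4  5  6  7
 l  1  1  2  3  4  5  6  6
 d  2  2  2  3  4  5  6  7
 f  3  3  3  3  4  5  6  7
 p  4  4  4  4  4  5  6  7
 f  5  5  5  5  5  5  6  7
 f  6  6  6  6  6  6  6  7
 h  7  7  7  7  7  7  7  7
 m  8  8  8  7  8  8  8  8
 l  9  9  9  8  8  9  9  8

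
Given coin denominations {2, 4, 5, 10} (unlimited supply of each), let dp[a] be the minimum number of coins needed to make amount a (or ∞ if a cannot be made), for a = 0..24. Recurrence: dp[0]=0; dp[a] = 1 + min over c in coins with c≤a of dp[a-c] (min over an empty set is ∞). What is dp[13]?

 a  0  1  2  3  4  5  6  7  8  9 10 11 12 13 14 15 16 17 18 19 20 21 22 23 24
dp  0  -  1  -  1  1  2  2  2  2  1  3  2  3  2  2  3  3  3  3  2  4  3  4  3
(- denotes ∞ / unreachable)

3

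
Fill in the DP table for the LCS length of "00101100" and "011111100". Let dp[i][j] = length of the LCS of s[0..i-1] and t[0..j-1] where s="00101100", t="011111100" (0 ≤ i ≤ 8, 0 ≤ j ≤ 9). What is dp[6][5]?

   ''  0  1  1  1  1  1  1  0  0
''  0  0  0  0  0  0  0  0  0  0
 0  0  1  1  1  1  1  1  1  1  1
 0  0  1  1  1  1  1  1  1  2  2
 1  0  1  2  2  2  2  2  2  2  2
 0  0  1  2  2  2  2  2  2  3  3
 1  0  1  2  3  3  3  3  3  3  3
 1  0  1  2  3  4  4  4  4  4  4
 0  0  1  2  3  4  4  4  4  5  5
 0  0  1  2  3  4  4  4  4  5  6

4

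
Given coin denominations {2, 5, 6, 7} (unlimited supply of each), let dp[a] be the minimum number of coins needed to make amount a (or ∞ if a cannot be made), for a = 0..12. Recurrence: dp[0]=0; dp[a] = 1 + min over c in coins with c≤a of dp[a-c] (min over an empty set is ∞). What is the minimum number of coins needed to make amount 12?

2

 a  0  1  2  3  4  5  6  7  8  9 10 11 12
dp  0  -  1  -  2  1  1  1  2  2  2  2  2
(- denotes ∞ / unreachable)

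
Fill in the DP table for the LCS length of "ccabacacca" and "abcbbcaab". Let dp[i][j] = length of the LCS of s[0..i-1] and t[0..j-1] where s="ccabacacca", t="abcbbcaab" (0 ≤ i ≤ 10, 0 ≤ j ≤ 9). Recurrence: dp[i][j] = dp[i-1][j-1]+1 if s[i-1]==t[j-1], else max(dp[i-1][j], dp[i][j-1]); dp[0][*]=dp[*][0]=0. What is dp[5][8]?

4

   ''  a  b  c  b  b  c  a  a  b
''  0  0  0  0  0  0  0  0  0  0
 c  0  0  0  1  1  1  1  1  1  1
 c  0  0  0  1  1  1  2  2  2  2
 a  0  1  1  1  1  1  2  3  3  3
 b  0  1  2  2  2  2  2  3  3  4
 a  0  1  2  2  2  2  2  3  4  4
 c  0  1  2  3  3  3  3  3  4  4
 a  0  1  2  3  3  3  3  4  4  4
 c  0  1  2  3  3  3  4  4  4  4
 c  0  1  2  3  3  3  4  4  4  4
 a  0  1  2  3  3  3  4  5  5  5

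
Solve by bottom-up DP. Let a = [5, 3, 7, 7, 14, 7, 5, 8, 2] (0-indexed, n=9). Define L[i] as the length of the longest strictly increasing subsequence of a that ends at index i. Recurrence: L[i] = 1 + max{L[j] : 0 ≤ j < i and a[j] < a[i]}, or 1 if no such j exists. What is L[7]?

   i    0    1    2    3    4    5    6    7    8
a[i]    5    3    7    7   14    7    5    8    2
L[i]    1    1    2    2    3    2    2    3    1

3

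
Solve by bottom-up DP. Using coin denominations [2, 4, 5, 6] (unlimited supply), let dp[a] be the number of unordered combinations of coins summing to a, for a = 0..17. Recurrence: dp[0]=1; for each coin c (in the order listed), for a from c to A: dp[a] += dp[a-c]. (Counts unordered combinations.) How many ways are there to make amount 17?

8

after  coin     0     1     2     3     4     5     6     7     8     9    10    11    12    13    14    15    16    17
          2     1     0     1     0     1     0     1     0     1     0     1     0     1     0     1     0     1     0
          4     1     0     1     0     2     0     2     0     3     0     3     0     4     0     4     0     5     0
          5     1     0     1     0     2     1     2     1     3     2     4     2     5     3     6     4     7     5
          6     1     0     1     0     2     1     3     1     4     2     6     3     8     4    10     6    13     8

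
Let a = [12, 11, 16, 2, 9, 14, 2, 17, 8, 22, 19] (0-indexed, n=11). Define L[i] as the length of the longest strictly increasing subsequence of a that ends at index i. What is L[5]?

3

   i    0    1    2    3    4    5    6    7    8    9   10
a[i]   12   11   16    2    9   14    2   17    8   22   19
L[i]    1    1    2    1    2    3    1    4    2    5    5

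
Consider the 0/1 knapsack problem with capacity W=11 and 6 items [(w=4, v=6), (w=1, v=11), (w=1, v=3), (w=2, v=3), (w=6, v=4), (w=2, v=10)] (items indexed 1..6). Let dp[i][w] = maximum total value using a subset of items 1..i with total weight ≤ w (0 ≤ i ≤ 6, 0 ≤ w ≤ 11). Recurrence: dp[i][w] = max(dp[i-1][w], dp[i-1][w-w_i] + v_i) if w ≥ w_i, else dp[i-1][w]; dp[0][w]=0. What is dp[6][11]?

33

i\w   0   1   2   3   4   5   6   7   8   9  10  11
  0   0   0   0   0   0   0   0   0   0   0   0   0
  1   0   0   0   0   6   6   6   6   6   6   6   6
  2   0  11  11  11  11  17  17  17  17  17  17  17
  3   0  11  14  14  14  17  20  20  20  20  20  20
  4   0  11  14  14  17  17  20  20  23  23  23  23
  5   0  11  14  14  17  17  20  20  23  23  23  23
  6   0  11  14  21  24  24  27  27  30  30  33  33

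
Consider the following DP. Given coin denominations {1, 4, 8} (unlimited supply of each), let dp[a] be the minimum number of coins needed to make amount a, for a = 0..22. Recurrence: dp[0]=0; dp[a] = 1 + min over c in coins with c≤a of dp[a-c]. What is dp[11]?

4

 a  0  1  2  3  4  5  6  7  8  9 10 11 12 13 14 15 16 17 18 19 20 21 22
dp  0  1  2  3  1  2  3  4  1  2  3  4  2  3  4  5  2  3  4  5  3  4  5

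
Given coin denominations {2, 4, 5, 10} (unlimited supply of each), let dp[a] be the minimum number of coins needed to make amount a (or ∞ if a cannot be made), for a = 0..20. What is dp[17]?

3

 a  0  1  2  3  4  5  6  7  8  9 10 11 12 13 14 15 16 17 18 19 20
dp  0  -  1  -  1  1  2  2  2  2  1  3  2  3  2  2  3  3  3  3  2
(- denotes ∞ / unreachable)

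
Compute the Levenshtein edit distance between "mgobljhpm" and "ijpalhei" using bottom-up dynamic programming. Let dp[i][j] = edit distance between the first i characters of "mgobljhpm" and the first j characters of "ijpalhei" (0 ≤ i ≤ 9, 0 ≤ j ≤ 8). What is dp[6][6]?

   ''  i  j  p  a  l  h  e  i
''  0  1  2  3  4  5  6  7  8
 m  1  1  2  3  4  5  6  7  8
 g  2  2  2  3  4  5  6  7  8
 o  3  3  3  3  4  5  6  7  8
 b  4  4  4  4  4  5  6  7  8
 l  5  5  5  5  5  4  5  6  7
 j  6  6  5  6  6  5  5  6  7
 h  7  7  6  6  7  6  5  6  7
 p  8  8  7  6  7  7  6  6  7
 m  9  9  8  7  7  8  7  7  7

5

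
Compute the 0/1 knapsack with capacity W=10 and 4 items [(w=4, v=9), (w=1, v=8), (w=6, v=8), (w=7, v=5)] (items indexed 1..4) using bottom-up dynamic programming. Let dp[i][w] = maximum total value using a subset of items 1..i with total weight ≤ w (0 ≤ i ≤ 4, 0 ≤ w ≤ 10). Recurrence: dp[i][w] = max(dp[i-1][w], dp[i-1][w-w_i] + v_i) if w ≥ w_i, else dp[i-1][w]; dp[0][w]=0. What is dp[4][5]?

i\w   0   1   2   3   4   5   6   7   8   9  10
  0   0   0   0   0   0   0   0   0   0   0   0
  1   0   0   0   0   9   9   9   9   9   9   9
  2   0   8   8   8   9  17  17  17  17  17  17
  3   0   8   8   8   9  17  17  17  17  17  17
  4   0   8   8   8   9  17  17  17  17  17  17

17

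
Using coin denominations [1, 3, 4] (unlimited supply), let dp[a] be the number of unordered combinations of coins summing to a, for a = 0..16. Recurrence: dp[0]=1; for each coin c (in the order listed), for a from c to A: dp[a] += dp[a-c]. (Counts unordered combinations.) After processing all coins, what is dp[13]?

12

after  coin     0     1     2     3     4     5     6     7     8     9    10    11    12    13    14    15    16
          1     1     1     1     1     1     1     1     1     1     1     1     1     1     1     1     1     1
          3     1     1     1     2     2     2     3     3     3     4     4     4     5     5     5     6     6
          4     1     1     1     2     3     3     4     5     6     7     8     9    11    12    13    15    17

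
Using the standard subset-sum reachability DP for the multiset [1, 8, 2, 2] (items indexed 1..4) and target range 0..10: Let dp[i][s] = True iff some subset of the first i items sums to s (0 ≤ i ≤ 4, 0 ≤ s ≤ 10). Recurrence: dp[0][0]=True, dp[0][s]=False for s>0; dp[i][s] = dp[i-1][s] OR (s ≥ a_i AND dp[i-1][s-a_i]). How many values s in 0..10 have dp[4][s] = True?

9

i\s   0   1   2   3   4   5   6   7   8   9  10
  0   T   F   F   F   F   F   F   F   F   F   F
  1   T   T   F   F   F   F   F   F   F   F   F
  2   T   T   F   F   F   F   F   F   T   T   F
  3   T   T   T   T   F   F   F   F   T   T   T
  4   T   T   T   T   T   T   F   F   T   T   T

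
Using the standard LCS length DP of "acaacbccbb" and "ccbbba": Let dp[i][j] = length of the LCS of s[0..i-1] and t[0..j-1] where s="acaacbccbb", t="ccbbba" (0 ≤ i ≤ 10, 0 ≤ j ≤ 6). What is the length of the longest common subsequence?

5

   ''  c  c  b  b  b  a
''  0  0  0  0  0  0  0
 a  0  0  0  0  0  0  1
 c  0  1  1  1  1  1  1
 a  0  1  1  1  1  1  2
 a  0  1  1  1  1  1  2
 c  0  1  2  2  2  2  2
 b  0  1  2  3  3  3  3
 c  0  1  2  3  3  3  3
 c  0  1  2  3  3  3  3
 b  0  1  2  3  4  4  4
 b  0  1  2  3  4  5  5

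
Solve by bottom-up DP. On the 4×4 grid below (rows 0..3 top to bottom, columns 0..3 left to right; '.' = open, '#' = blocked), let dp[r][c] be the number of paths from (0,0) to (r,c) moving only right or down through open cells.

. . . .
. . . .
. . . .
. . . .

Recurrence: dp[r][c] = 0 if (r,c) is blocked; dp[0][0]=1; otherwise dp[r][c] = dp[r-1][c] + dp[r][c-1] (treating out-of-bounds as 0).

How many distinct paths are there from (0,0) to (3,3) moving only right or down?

r\c   0   1   2   3
  0   1   1   1   1
  1   1   2   3   4
  2   1   3   6  10
  3   1   4  10  20

20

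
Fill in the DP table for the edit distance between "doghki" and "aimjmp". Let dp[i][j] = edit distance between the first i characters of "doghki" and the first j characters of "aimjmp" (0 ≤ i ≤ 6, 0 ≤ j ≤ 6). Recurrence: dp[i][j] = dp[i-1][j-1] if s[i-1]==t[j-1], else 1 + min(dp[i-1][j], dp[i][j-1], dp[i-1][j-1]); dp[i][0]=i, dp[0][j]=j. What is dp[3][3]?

   ''  a  i  m  j  m  p
''  0  1  2  3  4  5  6
 d  1  1  2  3  4  5  6
 o  2  2  2  3  4  5  6
 g  3  3  3  3  4  5  6
 h  4  4  4  4  4  5  6
 k  5  5  5  5  5  5  6
 i  6  6  5  6  6  6  6

3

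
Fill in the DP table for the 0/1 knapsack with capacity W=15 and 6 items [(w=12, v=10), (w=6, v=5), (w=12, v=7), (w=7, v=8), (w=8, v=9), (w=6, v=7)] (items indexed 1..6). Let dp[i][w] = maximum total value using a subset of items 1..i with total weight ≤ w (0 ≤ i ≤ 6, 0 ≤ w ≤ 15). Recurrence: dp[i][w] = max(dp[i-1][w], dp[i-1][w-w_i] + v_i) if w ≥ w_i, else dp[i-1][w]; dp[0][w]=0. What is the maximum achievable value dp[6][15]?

17

i\w   0   1   2   3   4   5   6   7   8   9  10  11  12  13  14  15
  0   0   0   0   0   0   0   0   0   0   0   0   0   0   0   0   0
  1   0   0   0   0   0   0   0   0   0   0   0   0  10  10  10  10
  2   0   0   0   0   0   0   5   5   5   5   5   5  10  10  10  10
  3   0   0   0   0   0   0   5   5   5   5   5   5  10  10  10  10
  4   0   0   0   0   0   0   5   8   8   8   8   8  10  13  13  13
  5   0   0   0   0   0   0   5   8   9   9   9   9  10  13  14  17
  6   0   0   0   0   0   0   7   8   9   9   9   9  12  15  16  17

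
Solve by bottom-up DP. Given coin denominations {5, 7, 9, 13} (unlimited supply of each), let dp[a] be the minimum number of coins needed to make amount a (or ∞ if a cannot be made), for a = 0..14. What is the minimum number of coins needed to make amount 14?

 a  0  1  2  3  4  5  6  7  8  9 10 11 12 13 14
dp  0  -  -  -  -  1  -  1  -  1  2  -  2  1  2
(- denotes ∞ / unreachable)

2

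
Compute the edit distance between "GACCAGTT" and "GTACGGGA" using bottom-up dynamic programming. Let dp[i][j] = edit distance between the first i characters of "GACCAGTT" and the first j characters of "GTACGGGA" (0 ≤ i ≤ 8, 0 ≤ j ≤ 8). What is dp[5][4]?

3

   ''  G  T  A  C  G  G  G  A
''  0  1  2  3  4  5  6  7  8
 G  1  0  1  2  3  4  5  6  7
 A  2  1  1  1  2  3  4  5  6
 C  3  2  2  2  1  2  3  4  5
 C  4  3  3  3  2  2  3  4  5
 A  5  4  4  3  3  3  3  4  4
 G  6  5  5  4  4  3  3  3  4
 T  7  6  5  5  5  4  4  4  4
 T  8  7  6  6  6  5  5  5  5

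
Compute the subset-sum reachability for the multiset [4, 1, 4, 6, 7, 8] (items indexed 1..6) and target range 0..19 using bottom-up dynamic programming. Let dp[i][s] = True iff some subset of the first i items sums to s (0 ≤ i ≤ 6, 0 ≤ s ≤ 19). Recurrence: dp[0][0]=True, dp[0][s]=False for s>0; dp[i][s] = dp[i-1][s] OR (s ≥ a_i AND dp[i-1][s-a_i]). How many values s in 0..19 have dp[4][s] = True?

12

i\s   0   1   2   3   4   5   6   7   8   9  10  11  12  13  14  15  16  17  18  19
  0   T   F   F   F   F   F   F   F   F   F   F   F   F   F   F   F   F   F   F   F
  1   T   F   F   F   T   F   F   F   F   F   F   F   F   F   F   F   F   F   F   F
  2   T   T   F   F   T   T   F   F   F   F   F   F   F   F   F   F   F   F   F   F
  3   T   T   F   F   T   T   F   F   T   T   F   F   F   F   F   F   F   F   F   F
  4   T   T   F   F   T   T   T   T   T   T   T   T   F   F   T   T   F   F   F   F
  5   T   T   F   F   T   T   T   T   T   T   T   T   T   T   T   T   T   T   T   F
  6   T   T   F   F   T   T   T   T   T   T   T   T   T   T   T   T   T   T   T   T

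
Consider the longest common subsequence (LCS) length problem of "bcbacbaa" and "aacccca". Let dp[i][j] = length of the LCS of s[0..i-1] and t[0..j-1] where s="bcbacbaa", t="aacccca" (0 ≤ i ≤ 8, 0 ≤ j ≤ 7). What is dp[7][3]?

   ''  a  a  c  c  c  c  a
''  0  0  0  0  0  0  0  0
 b  0  0  0  0  0  0  0  0
 c  0  0  0  1  1  1  1  1
 b  0  0  0  1  1  1  1  1
 a  0  1  1  1  1  1  1  2
 c  0  1  1  2  2  2  2  2
 b  0  1  1  2  2  2  2  2
 a  0  1  2  2  2  2  2  3
 a  0  1  2  2  2  2  2  3

2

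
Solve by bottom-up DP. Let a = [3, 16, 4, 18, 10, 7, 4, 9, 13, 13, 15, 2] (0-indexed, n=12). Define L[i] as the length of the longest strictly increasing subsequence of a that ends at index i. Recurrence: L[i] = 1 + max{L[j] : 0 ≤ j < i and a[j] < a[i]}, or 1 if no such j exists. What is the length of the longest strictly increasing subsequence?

6

   i    0    1    2    3    4    5    6    7    8    9   10   11
a[i]    3   16    4   18   10    7    4    9   13   13   15    2
L[i]    1    2    2    3    3    3    2    4    5    5    6    1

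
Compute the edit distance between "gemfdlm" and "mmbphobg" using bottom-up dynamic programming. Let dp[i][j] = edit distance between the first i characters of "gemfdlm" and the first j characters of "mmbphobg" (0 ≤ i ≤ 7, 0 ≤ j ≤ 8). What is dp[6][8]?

   ''  m  m  b  p  h  o  b  g
''  0  1  2  3  4  5  6  7  8
 g  1  1  2  3  4  5  6  7  7
 e  2  2  2  3  4  5  6  7  8
 m  3  2  2  3  4  5  6  7  8
 f  4  3  3  3  4  5  6  7  8
 d  5  4  4  4  4  5  6  7  8
 l  6  5  5  5  5  5  6  7  8
 m  7  6  5  6  6  6  6  7  8

8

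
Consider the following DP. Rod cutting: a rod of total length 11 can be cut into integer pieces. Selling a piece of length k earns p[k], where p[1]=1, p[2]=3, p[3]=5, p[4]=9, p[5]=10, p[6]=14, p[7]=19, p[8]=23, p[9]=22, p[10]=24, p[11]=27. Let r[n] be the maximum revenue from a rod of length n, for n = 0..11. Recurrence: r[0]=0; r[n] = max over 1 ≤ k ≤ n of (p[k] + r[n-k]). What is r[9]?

24

   n    0    1    2    3    4    5    6    7    8    9   10   11
r[n]    0    1    3    5    9   10   14   19   23   24   26   28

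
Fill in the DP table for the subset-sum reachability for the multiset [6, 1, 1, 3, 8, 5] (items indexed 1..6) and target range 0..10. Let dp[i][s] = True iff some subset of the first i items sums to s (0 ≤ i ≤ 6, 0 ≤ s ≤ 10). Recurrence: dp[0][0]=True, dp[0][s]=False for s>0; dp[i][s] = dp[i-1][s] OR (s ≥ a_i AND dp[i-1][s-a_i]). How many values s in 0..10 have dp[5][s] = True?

i\s   0   1   2   3   4   5   6   7   8   9  10
  0   T   F   F   F   F   F   F   F   F   F   F
  1   T   F   F   F   F   F   T   F   F   F   F
  2   T   T   F   F   F   F   T   T   F   F   F
  3   T   T   T   F   F   F   T   T   T   F   F
  4   T   T   T   T   T   T   T   T   T   T   T
  5   T   T   T   T   T   T   T   T   T   T   T
  6   T   T   T   T   T   T   T   T   T   T   T

11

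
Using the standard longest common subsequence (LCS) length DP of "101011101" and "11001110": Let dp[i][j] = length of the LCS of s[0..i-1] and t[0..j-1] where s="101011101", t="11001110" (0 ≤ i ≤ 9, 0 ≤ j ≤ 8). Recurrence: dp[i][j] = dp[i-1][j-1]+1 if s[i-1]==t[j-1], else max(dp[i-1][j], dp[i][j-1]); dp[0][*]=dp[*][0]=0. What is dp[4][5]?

   ''  1  1  0  0  1  1  1  0
''  0  0  0  0  0  0  0  0  0
 1  0  1  1  1  1  1  1  1  1
 0  0  1  1  2  2  2  2  2  2
 1  0  1  2  2  2  3  3  3  3
 0  0  1  2  3  3  3  3  3  4
 1  0  1  2  3  3  4  4  4  4
 1  0  1  2  3  3  4  5  5  5
 1  0  1  2  3  3  4  5  6  6
 0  0  1  2  3  4  4  5  6  7
 1  0  1  2  3  4  5  5  6  7

3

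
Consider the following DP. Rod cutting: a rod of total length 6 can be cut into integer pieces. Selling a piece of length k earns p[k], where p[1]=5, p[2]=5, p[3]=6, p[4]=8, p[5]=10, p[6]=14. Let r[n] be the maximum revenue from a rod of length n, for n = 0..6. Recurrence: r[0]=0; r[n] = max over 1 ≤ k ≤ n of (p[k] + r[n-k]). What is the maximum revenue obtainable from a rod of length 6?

   n    0    1    2    3    4    5    6
r[n]    0    5   10   15   20   25   30

30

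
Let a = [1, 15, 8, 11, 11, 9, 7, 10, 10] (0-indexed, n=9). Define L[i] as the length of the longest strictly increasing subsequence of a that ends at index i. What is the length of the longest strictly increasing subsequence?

   i    0    1    2    3    4    5    6    7    8
a[i]    1   15    8   11   11    9    7   10   10
L[i]    1    2    2    3    3    3    2    4    4

4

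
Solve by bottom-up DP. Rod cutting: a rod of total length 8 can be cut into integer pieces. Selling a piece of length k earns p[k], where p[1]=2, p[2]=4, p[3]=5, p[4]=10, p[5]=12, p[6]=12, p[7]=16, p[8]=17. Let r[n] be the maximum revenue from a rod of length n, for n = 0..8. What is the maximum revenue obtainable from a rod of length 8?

   n    0    1    2    3    4    5    6    7    8
r[n]    0    2    4    6   10   12   14   16   20

20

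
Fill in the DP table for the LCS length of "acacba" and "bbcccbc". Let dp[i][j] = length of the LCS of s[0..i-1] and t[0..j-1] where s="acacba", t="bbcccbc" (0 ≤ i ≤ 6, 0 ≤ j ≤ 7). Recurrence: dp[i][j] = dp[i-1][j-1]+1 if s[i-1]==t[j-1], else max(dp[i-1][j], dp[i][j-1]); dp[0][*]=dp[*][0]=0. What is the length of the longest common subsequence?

3

   ''  b  b  c  c  c  b  c
''  0  0  0  0  0  0  0  0
 a  0  0  0  0  0  0  0  0
 c  0  0  0  1  1  1  1  1
 a  0  0  0  1  1  1  1  1
 c  0  0  0  1  2  2  2  2
 b  0  1  1  1  2  2  3  3
 a  0  1  1  1  2  2  3  3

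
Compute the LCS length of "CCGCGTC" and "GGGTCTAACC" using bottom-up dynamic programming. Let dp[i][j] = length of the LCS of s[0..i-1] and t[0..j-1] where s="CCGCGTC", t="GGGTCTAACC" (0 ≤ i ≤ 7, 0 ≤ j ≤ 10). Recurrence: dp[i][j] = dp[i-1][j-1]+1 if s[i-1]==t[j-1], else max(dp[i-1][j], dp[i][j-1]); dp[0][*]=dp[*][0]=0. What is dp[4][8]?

2

   ''  G  G  G  T  C  T  A  A  C  C
''  0  0  0  0  0  0  0  0  0  0  0
 C  0  0  0  0  0  1  1  1  1  1  1
 C  0  0  0  0  0  1  1  1  1  2  2
 G  0  1  1  1  1  1  1  1  1  2  2
 C  0  1  1  1  1  2  2  2  2  2  3
 G  0  1  2  2  2  2  2  2  2  2  3
 T  0  1  2  2  3  3  3  3  3  3  3
 C  0  1  2  2  3  4  4  4  4  4  4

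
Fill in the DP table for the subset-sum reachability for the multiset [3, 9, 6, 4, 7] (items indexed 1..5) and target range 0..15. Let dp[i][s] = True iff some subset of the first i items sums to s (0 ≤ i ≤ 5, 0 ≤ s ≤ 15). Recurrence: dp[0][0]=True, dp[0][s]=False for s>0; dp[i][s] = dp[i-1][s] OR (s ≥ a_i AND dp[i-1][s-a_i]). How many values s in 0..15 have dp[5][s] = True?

12

i\s   0   1   2   3   4   5   6   7   8   9  10  11  12  13  14  15
  0   T   F   F   F   F   F   F   F   F   F   F   F   F   F   F   F
  1   T   F   F   T   F   F   F   F   F   F   F   F   F   F   F   F
  2   T   F   F   T   F   F   F   F   F   T   F   F   T   F   F   F
  3   T   F   F   T   F   F   T   F   F   T   F   F   T   F   F   T
  4   T   F   F   T   T   F   T   T   F   T   T   F   T   T   F   T
  5   T   F   F   T   T   F   T   T   F   T   T   T   T   T   T   T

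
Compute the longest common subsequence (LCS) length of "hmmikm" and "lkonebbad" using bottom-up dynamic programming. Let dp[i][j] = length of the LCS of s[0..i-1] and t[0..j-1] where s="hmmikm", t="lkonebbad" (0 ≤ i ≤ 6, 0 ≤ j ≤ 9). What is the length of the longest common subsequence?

1

   ''  l  k  o  n  e  b  b  a  d
''  0  0  0  0  0  0  0  0  0  0
 h  0  0  0  0  0  0  0  0  0  0
 m  0  0  0  0  0  0  0  0  0  0
 m  0  0  0  0  0  0  0  0  0  0
 i  0  0  0  0  0  0  0  0  0  0
 k  0  0  1  1  1  1  1  1  1  1
 m  0  0  1  1  1  1  1  1  1  1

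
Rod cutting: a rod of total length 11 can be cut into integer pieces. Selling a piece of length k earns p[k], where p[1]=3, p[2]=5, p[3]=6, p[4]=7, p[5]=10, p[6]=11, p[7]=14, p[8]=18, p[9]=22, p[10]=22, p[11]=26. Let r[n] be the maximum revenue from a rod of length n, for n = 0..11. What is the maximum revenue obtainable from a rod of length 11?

   n    0    1    2    3    4    5    6    7    8    9   10   11
r[n]    0    3    6    9   12   15   18   21   24   27   30   33

33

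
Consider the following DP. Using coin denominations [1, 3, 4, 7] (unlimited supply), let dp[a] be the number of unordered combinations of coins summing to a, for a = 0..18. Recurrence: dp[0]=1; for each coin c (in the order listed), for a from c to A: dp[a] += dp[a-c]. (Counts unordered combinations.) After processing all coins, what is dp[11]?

after  coin     0     1     2     3     4     5     6     7     8     9    10    11    12    13    14    15    16    17    18
          1     1     1     1     1     1     1     1     1     1     1     1     1     1     1     1     1     1     1     1
          3     1     1     1     2     2     2     3     3     3     4     4     4     5     5     5     6     6     6     7
          4     1     1     1     2     3     3     4     5     6     7     8     9    11    12    13    15    17    18    20
          7     1     1     1     2     3     3     4     6     7     8    10    12    14    16    19    22    25    28    32

12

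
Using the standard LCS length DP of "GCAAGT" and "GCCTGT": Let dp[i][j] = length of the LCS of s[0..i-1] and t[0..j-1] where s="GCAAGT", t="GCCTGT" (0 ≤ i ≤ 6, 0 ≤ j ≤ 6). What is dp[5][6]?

   ''  G  C  C  T  G  T
''  0  0  0  0  0  0  0
 G  0  1  1  1  1  1  1
 C  0  1  2  2  2  2  2
 A  0  1  2  2  2  2  2
 A  0  1  2  2  2  2  2
 G  0  1  2  2  2  3  3
 T  0  1  2  2  3  3  4

3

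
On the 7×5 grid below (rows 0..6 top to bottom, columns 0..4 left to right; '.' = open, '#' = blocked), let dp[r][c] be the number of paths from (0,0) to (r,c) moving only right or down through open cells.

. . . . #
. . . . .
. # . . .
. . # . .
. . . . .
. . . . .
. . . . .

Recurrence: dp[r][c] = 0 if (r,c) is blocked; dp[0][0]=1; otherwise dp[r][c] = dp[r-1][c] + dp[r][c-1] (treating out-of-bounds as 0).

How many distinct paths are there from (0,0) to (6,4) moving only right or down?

64

r\c   0   1   2   3   4
  0   1   1   1   1   0
  1   1   2   3   4   4
  2   1   0   3   7  11
  3   1   1   0   7  18
  4   1   2   2   9  27
  5   1   3   5  14  41
  6   1   4   9  23  64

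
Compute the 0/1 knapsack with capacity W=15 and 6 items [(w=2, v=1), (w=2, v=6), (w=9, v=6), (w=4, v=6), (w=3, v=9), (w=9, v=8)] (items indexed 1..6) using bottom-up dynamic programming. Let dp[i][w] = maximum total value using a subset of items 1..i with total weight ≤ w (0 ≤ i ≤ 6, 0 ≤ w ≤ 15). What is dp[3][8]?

i\w   0   1   2   3   4   5   6   7   8   9  10  11  12  13  14  15
  0   0   0   0   0   0   0   0   0   0   0   0   0   0   0   0   0
  1   0   0   1   1   1   1   1   1   1   1   1   1   1   1   1   1
  2   0   0   6   6   7   7   7   7   7   7   7   7   7   7   7   7
  3   0   0   6   6   7   7   7   7   7   7   7  12  12  13  13  13
  4   0   0   6   6   7   7  12  12  13  13  13  13  13  13  13  18
  5   0   0   6   9   9  15  15  16  16  21  21  22  22  22  22  22
  6   0   0   6   9   9  15  15  16  16  21  21  22  22  22  23  23

7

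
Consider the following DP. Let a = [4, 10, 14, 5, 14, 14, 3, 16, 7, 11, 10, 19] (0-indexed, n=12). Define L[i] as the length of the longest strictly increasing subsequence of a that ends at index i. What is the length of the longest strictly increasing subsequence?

   i    0    1    2    3    4    5    6    7    8    9   10   11
a[i]    4   10   14    5   14   14    3   16    7   11   10   19
L[i]    1    2    3    2    3    3    1    4    3    4    4    5

5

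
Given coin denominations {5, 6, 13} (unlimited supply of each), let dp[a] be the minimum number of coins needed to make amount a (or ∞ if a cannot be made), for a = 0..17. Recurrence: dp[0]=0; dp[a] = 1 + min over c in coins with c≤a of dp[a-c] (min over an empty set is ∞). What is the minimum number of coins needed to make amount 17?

3

 a  0  1  2  3  4  5  6  7  8  9 10 11 12 13 14 15 16 17
dp  0  -  -  -  -  1  1  -  -  -  2  2  2  1  -  3  3  3
(- denotes ∞ / unreachable)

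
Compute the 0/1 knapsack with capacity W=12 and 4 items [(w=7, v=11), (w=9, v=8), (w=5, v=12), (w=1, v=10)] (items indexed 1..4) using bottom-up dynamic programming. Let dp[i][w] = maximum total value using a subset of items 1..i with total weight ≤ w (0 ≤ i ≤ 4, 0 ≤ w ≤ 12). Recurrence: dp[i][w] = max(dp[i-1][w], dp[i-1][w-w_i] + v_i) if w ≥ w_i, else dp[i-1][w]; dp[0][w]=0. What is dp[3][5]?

i\w   0   1   2   3   4   5   6   7   8   9  10  11  12
  0   0   0   0   0   0   0   0   0   0   0   0   0   0
  1   0   0   0   0   0   0   0  11  11  11  11  11  11
  2   0   0   0   0   0   0   0  11  11  11  11  11  11
  3   0   0   0   0   0  12  12  12  12  12  12  12  23
  4   0  10  10  10  10  12  22  22  22  22  22  22  23

12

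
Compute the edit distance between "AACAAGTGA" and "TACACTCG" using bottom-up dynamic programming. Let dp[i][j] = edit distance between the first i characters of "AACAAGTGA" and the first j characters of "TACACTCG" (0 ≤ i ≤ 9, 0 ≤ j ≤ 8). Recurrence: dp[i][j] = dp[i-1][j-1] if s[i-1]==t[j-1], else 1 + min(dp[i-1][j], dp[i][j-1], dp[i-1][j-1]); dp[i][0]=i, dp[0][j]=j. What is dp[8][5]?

   ''  T  A  C  A  C  T  C  G
''  0  1  2  3  4  5  6  7  8
 A  1  1  1  2  3  4  5  6  7
 A  2  2  1  2  2  3  4  5  6
 C  3  3  2  1  2  2  3  4  5
 A  4  4  3  2  1  2  3  4  5
 A  5  5  4  3  2  2  3  4  5
 G  6  6  5  4  3  3  3  4  4
 T  7  6  6  5  4  4  3  4  5
 G  8  7  7  6  5  5  4  4  4
 A  9  8  7  7  6  6  5  5  5

5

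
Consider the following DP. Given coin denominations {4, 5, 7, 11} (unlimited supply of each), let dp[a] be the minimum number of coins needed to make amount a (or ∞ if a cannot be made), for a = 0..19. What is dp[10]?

2

 a  0  1  2  3  4  5  6  7  8  9 10 11 12 13 14 15 16 17 18 19
dp  0  -  -  -  1  1  -  1  2  2  2  1  2  3  2  2  2  3  2  3
(- denotes ∞ / unreachable)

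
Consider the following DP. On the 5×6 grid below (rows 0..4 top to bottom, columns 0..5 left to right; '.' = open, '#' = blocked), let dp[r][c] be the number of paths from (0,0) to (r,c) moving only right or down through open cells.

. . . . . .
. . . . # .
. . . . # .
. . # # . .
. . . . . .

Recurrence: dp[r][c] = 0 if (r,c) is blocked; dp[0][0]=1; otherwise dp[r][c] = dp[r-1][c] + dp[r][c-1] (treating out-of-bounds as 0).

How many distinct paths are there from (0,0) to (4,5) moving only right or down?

6

r\c   0   1   2   3   4   5
  0   1   1   1   1   1   1
  1   1   2   3   4   0   1
  2   1   3   6  10   0   1
  3   1   4   0   0   0   1
  4   1   5   5   5   5   6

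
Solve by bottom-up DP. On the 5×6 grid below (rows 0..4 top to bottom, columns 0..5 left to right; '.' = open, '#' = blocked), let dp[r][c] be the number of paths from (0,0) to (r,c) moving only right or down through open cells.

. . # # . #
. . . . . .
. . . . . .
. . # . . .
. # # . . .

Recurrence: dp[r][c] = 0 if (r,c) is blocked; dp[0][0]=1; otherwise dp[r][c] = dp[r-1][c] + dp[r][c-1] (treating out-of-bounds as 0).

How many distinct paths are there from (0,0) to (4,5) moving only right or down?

r\c   0   1   2   3   4   5
  0   1   1   0   0   0   0
  1   1   2   2   2   2   2
  2   1   3   5   7   9  11
  3   1   4   0   7  16  27
  4   1   0   0   7  23  50

50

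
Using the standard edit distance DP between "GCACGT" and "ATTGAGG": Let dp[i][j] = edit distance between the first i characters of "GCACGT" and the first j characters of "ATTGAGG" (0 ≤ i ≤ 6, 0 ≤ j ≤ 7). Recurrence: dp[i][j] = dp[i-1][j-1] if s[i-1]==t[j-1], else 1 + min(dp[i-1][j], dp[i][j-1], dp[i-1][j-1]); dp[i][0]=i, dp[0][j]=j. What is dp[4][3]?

   ''  A  T  T  G  A  G  G
''  0  1  2  3  4  5  6  7
 G  1  1  2  3  3  4  5  6
 C  2  2  2  3  4  4  5  6
 A  3  2  3  3  4  4  5  6
 C  4  3  3  4  4  5  5  6
 G  5  4  4  4  4  5  5  5
 T  6  5  4  4  5  5  6  6

4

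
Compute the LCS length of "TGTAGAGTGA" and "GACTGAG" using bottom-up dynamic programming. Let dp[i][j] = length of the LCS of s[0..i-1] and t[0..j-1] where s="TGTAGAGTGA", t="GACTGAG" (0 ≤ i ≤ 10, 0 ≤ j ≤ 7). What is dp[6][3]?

   ''  G  A  C  T  G  A  G
''  0  0  0  0  0  0  0  0
 T  0  0  0  0  1  1  1  1
 G  0  1  1  1  1  2  2  2
 T  0  1  1  1  2  2  2  2
 A  0  1  2  2  2  2  3  3
 G  0  1  2  2  2  3  3  4
 A  0  1  2  2  2  3  4  4
 G  0  1  2  2  2  3  4  5
 T  0  1  2  2  3  3  4  5
 G  0  1  2  2  3  4  4  5
 A  0  1  2  2  3  4  5  5

2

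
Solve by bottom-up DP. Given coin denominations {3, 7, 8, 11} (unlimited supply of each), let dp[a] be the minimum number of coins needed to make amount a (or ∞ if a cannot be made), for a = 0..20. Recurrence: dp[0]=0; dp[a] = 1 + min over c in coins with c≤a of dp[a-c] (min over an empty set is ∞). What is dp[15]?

2

 a  0  1  2  3  4  5  6  7  8  9 10 11 12 13 14 15 16 17 18 19 20
dp  0  -  -  1  -  -  2  1  1  3  2  1  4  3  2  2  2  3  2  2  4
(- denotes ∞ / unreachable)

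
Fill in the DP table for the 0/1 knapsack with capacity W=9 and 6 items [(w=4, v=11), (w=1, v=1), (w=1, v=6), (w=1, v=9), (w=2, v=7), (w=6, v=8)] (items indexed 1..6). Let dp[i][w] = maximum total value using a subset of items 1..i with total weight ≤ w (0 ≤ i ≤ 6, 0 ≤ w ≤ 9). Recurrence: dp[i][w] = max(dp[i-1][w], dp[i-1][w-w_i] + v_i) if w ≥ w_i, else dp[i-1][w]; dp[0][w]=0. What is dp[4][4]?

i\w   0   1   2   3   4   5   6   7   8   9
  0   0   0   0   0   0   0   0   0   0   0
  1   0   0   0   0  11  11  11  11  11  11
  2   0   1   1   1  11  12  12  12  12  12
  3   0   6   7   7  11  17  18  18  18  18
  4   0   9  15  16  16  20  26  27  27  27
  5   0   9  15  16  22  23  26  27  33  34
  6   0   9  15  16  22  23  26  27  33  34

16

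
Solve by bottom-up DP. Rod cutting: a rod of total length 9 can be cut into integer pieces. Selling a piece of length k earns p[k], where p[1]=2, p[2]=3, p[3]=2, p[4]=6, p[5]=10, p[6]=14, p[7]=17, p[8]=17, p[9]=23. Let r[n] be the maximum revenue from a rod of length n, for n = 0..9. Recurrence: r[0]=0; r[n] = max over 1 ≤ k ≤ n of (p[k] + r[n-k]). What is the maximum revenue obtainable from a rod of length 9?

   n    0    1    2    3    4    5    6    7    8    9
r[n]    0    2    4    6    8   10   14   17   19   23

23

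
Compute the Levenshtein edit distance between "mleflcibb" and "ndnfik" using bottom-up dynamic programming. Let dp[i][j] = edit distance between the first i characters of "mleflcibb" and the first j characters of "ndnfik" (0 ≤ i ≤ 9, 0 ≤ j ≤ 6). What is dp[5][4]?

   ''  n  d  n  f  i  k
''  0  1  2  3  4  5  6
 m  1  1  2  3  4  5  6
 l  2  2  2  3  4  5  6
 e  3  3  3  3  4  5  6
 f  4  4  4  4  3  4  5
 l  5  5  5  5  4  4  5
 c  6  6  6  6  5  5  5
 i  7  7  7  7  6  5  6
 b  8  8  8  8  7  6  6
 b  9  9  9  9  8  7  7

4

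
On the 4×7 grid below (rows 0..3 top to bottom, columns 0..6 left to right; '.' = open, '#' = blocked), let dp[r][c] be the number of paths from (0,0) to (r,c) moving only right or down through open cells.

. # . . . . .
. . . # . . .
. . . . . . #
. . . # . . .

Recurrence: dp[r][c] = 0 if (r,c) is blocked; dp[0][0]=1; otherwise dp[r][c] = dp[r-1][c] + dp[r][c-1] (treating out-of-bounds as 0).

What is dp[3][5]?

6

r\c   0   1   2   3   4   5   6
  0   1   0   0   0   0   0   0
  1   1   1   1   0   0   0   0
  2   1   2   3   3   3   3   0
  3   1   3   6   0   3   6   6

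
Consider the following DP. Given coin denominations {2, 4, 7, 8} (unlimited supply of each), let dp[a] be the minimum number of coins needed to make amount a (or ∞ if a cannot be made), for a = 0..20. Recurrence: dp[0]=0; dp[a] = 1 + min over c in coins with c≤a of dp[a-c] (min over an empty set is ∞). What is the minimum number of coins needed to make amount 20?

 a  0  1  2  3  4  5  6  7  8  9 10 11 12 13 14 15 16 17 18 19 20
dp  0  -  1  -  1  -  2  1  1  2  2  2  2  3  2  2  2  3  3  3  3
(- denotes ∞ / unreachable)

3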